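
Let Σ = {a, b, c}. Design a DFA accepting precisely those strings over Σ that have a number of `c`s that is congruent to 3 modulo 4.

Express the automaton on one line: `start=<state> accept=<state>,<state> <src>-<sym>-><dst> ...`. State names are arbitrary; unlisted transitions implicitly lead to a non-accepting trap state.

start=q0 accept=q3 q0-a->q0 q0-b->q0 q0-c->q1 q1-a->q1 q1-b->q1 q1-c->q2 q2-a->q2 q2-b->q2 q2-c->q3 q3-a->q3 q3-b->q3 q3-c->q0

Keep the running count of `c`s modulo 4: each `c` advances along the cycle q0 → q1 → q2 → q3 → q0 while other symbols loop. Accept at q3.
4 states suffice.
        a   b   c  
>  q0   q0  q0  q1 
   q1   q1  q1  q2 
   q2   q2  q2  q3 
 * q3   q3  q3  q0 
(> = start, * = accepting)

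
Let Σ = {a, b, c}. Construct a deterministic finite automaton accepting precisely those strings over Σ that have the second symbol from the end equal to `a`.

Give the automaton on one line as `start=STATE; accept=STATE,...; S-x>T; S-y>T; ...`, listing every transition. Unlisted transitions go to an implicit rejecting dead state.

Because acceptance depends on a position counted from the end, the machine has to buffer the most recent 2 symbols. Make each state the string of the last up-to-2 symbols read; on input `x` shift the window left and append `x`. Accept when the buffered window has length 2 and begins with `a`.
          a    b    c  
>  S0     S1   S2   S3 
   S1     S4   S5   S6 
   S2     S7   S8   S9 
   S3    S10  S11  S12 
 * S4     S4   S5   S6 
 * S5     S7   S8   S9 
 * S6    S10  S11  S12 
   S7     S4   S5   S6 
   S8     S7   S8   S9 
   S9    S10  S11  S12 
   S10    S4   S5   S6 
   S11    S7   S8   S9 
   S12   S10  S11  S12 
(> = start, * = accepting)

start=S0; accept=S4,S5,S6; S0-a>S1; S0-b>S2; S0-c>S3; S1-a>S4; S1-b>S5; S1-c>S6; S2-a>S7; S2-b>S8; S2-c>S9; S3-a>S10; S3-b>S11; S3-c>S12; S4-a>S4; S4-b>S5; S4-c>S6; S5-a>S7; S5-b>S8; S5-c>S9; S6-a>S10; S6-b>S11; S6-c>S12; S7-a>S4; S7-b>S5; S7-c>S6; S8-a>S7; S8-b>S8; S8-c>S9; S9-a>S10; S9-b>S11; S9-c>S12; S10-a>S4; S10-b>S5; S10-c>S6; S11-a>S7; S11-b>S8; S11-c>S9; S12-a>S10; S12-b>S11; S12-c>S12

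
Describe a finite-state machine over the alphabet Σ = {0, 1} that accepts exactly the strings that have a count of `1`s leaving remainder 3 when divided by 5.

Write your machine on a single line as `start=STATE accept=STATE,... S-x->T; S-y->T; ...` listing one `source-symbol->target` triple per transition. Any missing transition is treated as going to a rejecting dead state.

start=S0; accept=S3; S0-0->S0; S0-1->S1; S1-0->S1; S1-1->S2; S2-0->S2; S2-1->S3; S3-0->S3; S3-1->S4; S4-0->S4; S4-1->S0

Keep the running count of `1`s modulo 5: each `1` advances along the cycle S0 → S1 → S2 → S3 → S4 → S0 while other symbols loop. Accept at S3.
5 states suffice.
        0   1  
>  S0   S0  S1 
   S1   S1  S2 
   S2   S2  S3 
 * S3   S3  S4 
   S4   S4  S0 
(> = start, * = accepting)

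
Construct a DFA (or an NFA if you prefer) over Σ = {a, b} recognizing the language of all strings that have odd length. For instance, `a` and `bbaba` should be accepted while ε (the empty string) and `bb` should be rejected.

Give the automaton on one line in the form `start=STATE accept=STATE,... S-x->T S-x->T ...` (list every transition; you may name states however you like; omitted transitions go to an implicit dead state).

Count input length modulo 2: every symbol advances one step around the cycle S0 → S1 → S0. Accept at S1.
2 states suffice.
        a   b  
>  S0   S1  S1 
 * S1   S0  S0 
(> = start, * = accepting)

start=S0 accept=S1 S0-a->S1 S0-b->S1 S1-a->S0 S1-b->S0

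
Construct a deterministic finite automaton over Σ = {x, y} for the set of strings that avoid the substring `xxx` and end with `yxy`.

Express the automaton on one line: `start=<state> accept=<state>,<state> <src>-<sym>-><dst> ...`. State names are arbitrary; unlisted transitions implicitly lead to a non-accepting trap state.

Run two small machines in parallel and take their product. One (4 states) tracks partial matches of the forbidden pattern `xxx`; the other (4 states) tracks how much of the suffix `yxy` has currently been matched. Each combined state is a pair, one component from each; accept when both components accept. Minimizing collapses redundant product states.
        x   y  
>  q0   q1  q2 
   q1   q3  q2 
   q2   q4  q2 
   q3   q5  q2 
   q4   q3  q6 
   q5   q5  q5 
 * q6   q4  q2 
(> = start, * = accepting)

start=q0 accept=q6 q0-x->q1 q0-y->q2 q1-x->q3 q1-y->q2 q2-x->q4 q2-y->q2 q3-x->q5 q3-y->q2 q4-x->q3 q4-y->q6 q5-x->q5 q5-y->q5 q6-x->q4 q6-y->q2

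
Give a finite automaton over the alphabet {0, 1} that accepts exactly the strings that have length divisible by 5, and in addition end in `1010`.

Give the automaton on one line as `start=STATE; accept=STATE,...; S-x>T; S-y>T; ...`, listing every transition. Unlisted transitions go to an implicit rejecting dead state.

Run two small machines in parallel and take their product. One (5 states) tracks the input length modulo 5; the other (5 states) tracks how much of the suffix `1010` has currently been matched. Each combined state is a pair, one component from each; accept when both components accept. Minimizing collapses redundant product states.
9 states suffice.
        0   1  
>  S0   S1  S1 
   S1   S2  S3 
   S2   S4  S4 
   S3   S5  S4 
   S4   S6  S6 
   S5   S6  S7 
   S6   S0  S0 
   S7   S8  S0 
 * S8   S1  S1 
(> = start, * = accepting)

start=S0; accept=S8; S0-0>S1; S0-1>S1; S1-0>S2; S1-1>S3; S2-0>S4; S2-1>S4; S3-0>S5; S3-1>S4; S4-0>S6; S4-1>S6; S5-0>S6; S5-1>S7; S6-0>S0; S6-1>S0; S7-0>S8; S7-1>S0; S8-0>S1; S8-1>S1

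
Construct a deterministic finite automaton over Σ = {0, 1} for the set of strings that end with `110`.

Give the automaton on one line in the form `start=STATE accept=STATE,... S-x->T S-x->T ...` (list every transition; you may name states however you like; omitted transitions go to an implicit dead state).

start=S0 accept=S3 S0-0->S0 S0-1->S1 S1-0->S0 S1-1->S2 S2-0->S3 S2-1->S2 S3-0->S0 S3-1->S1

Let each state record the length of the longest suffix of the input read so far that is also a prefix of `110`. S1 means the last symbol is `1`; S2 means the last 2 symbols are `11`; S3 means the last 3 symbols are `110`. Accept only at S3, where the string currently ends in `110`.
4 states suffice.
        0   1  
>  S0   S0  S1 
   S1   S0  S2 
   S2   S3  S2 
 * S3   S0  S1 
(> = start, * = accepting)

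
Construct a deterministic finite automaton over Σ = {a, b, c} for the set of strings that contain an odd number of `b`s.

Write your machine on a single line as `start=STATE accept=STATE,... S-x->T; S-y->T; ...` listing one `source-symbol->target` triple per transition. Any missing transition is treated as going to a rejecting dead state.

start=S0; accept=S1; S0-a->S0; S0-b->S1; S0-c->S0; S1-a->S1; S1-b->S0; S1-c->S1

Keep the running count of `b`s modulo 2: each `b` advances along the cycle S0 → S1 → S0 while other symbols loop. Accept at S1.
        a   b   c  
>  S0   S0  S1  S0 
 * S1   S1  S0  S1 
(> = start, * = accepting)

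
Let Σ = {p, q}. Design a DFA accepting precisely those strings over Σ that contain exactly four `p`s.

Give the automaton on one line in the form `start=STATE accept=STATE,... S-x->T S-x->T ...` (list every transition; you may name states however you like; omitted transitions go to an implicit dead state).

start=S0 accept=S4 S0-p->S1 S0-q->S0 S1-p->S2 S1-q->S1 S2-p->S3 S2-q->S2 S3-p->S4 S3-q->S3 S4-p->S5 S4-q->S4 S5-p->S5 S5-q->S5

Only the number of `p`s matters, and only up to 5. Make a chain S0 → S1 → S2 → S3 → S4 → S5 advanced by each `p` (with S5 absorbing); every other symbol self-loops. The accepting set is {S4}.
A 6-state machine:
        p   q  
>  S0   S1  S0 
   S1   S2  S1 
   S2   S3  S2 
   S3   S4  S3 
 * S4   S5  S4 
   S5   S5  S5 
(> = start, * = accepting)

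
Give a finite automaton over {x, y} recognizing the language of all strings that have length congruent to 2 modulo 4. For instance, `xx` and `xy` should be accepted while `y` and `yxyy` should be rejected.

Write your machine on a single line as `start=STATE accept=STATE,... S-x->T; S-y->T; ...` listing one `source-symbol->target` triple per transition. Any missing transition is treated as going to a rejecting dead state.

start=q0; accept=q2; q0-x->q1; q0-y->q1; q1-x->q2; q1-y->q2; q2-x->q3; q2-y->q3; q3-x->q0; q3-y->q0

Only the length mod 4 matters, so use a 4-cycle: from any state, every input symbol moves to the next state, wrapping q3 back to q0. Mark q2 accepting.
        x   y  
>  q0   q1  q1 
   q1   q2  q2 
 * q2   q3  q3 
   q3   q0  q0 
(> = start, * = accepting)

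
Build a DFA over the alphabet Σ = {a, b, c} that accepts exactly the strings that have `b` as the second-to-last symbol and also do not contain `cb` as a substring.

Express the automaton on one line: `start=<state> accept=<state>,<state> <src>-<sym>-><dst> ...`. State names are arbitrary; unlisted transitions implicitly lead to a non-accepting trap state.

start=q0 accept=q3,q4,q5 q0-a->q0 q0-b->q1 q0-c->q2 q1-a->q3 q1-b->q4 q1-c->q5 q2-a->q0 q2-b->q6 q2-c->q2 q3-a->q0 q3-b->q1 q3-c->q2 q4-a->q3 q4-b->q4 q4-c->q5 q5-a->q0 q5-b->q6 q5-c->q2 q6-a->q6 q6-b->q6 q6-c->q6

Handle the two conditions separately and then intersect. One (13 states) tracks the last 2 symbols read; the other (3 states) tracks partial matches of the forbidden pattern `cb`. Each combined state is a pair, one component from each; accept when both components accept. Equivalent product states are then merged.
A 7-state machine:
        a   b   c  
>  q0   q0  q1  q2 
   q1   q3  q4  q5 
   q2   q0  q6  q2 
 * q3   q0  q1  q2 
 * q4   q3  q4  q5 
 * q5   q0  q6  q2 
   q6   q6  q6  q6 
(> = start, * = accepting)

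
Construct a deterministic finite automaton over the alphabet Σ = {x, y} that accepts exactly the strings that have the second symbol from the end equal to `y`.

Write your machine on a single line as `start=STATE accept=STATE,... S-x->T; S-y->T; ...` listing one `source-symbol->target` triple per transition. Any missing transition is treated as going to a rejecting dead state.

start=s0; accept=s5,s6; s0-x->s1; s0-y->s2; s1-x->s3; s1-y->s4; s2-x->s5; s2-y->s6; s3-x->s3; s3-y->s4; s4-x->s5; s4-y->s6; s5-x->s3; s5-y->s4; s6-x->s5; s6-y->s6

Because acceptance depends on a position counted from the end, the machine has to buffer the most recent 2 symbols. Make each state the string of the last up-to-2 symbols read; on input `x` shift the window left and append `x`. Accept when the buffered window has length 2 and begins with `y`.
A 7-state machine:
        x   y  
>  s0   s1  s2 
   s1   s3  s4 
   s2   s5  s6 
   s3   s3  s4 
   s4   s5  s6 
 * s5   s3  s4 
 * s6   s5  s6 
(> = start, * = accepting)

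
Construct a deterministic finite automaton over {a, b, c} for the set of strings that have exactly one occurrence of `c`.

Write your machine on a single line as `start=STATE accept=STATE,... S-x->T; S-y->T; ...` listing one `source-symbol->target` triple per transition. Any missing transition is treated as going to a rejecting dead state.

Count `c`s, saturating at 2: state q0 means no `c` yet, q1 means one `c` seen, q2 means more than one. Each `c` increments (capped at q2); other symbols loop. Accept from {q1}.
With 3 states:
        a   b   c  
>  q0   q0  q0  q1 
 * q1   q1  q1  q2 
   q2   q2  q2  q2 
(> = start, * = accepting)

start=q0; accept=q1; q0-a->q0; q0-b->q0; q0-c->q1; q1-a->q1; q1-b->q1; q1-c->q2; q2-a->q2; q2-b->q2; q2-c->q2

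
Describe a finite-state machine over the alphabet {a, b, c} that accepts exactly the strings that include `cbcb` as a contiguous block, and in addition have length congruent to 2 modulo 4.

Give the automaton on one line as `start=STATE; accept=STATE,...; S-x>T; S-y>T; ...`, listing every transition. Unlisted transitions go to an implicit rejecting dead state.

Handle the two conditions separately and then intersect. One (5 states) tracks whether and how much of `cbcb` has been seen; the other (4 states) tracks the input length modulo 4. Each combined state is a pair, one component from each; accept when both components accept.
          a    b    c  
>  q0     q1   q1   q2 
   q1     q3   q3   q4 
   q2     q3   q5   q4 
   q3     q6   q6   q7 
   q4     q6   q8   q7 
   q5     q6   q6   q9 
   q6     q0   q0  q10 
   q7     q0  q11  q10 
   q8     q0   q0  q12 
   q9     q0  q13  q10 
   q10    q1  q14   q2 
   q11    q1   q1  q15 
   q12    q1  q16   q2 
   q13   q16  q16  q16 
   q14    q3   q3  q17 
   q15    q3  q18   q4 
   q16   q18  q18  q18 
   q17    q6  q19   q7 
 * q18   q19  q19  q19 
   q19   q13  q13  q13 
(> = start, * = accepting)

start=q0; accept=q18; q0-a>q1; q0-b>q1; q0-c>q2; q1-a>q3; q1-b>q3; q1-c>q4; q2-a>q3; q2-b>q5; q2-c>q4; q3-a>q6; q3-b>q6; q3-c>q7; q4-a>q6; q4-b>q8; q4-c>q7; q5-a>q6; q5-b>q6; q5-c>q9; q6-a>q0; q6-b>q0; q6-c>q10; q7-a>q0; q7-b>q11; q7-c>q10; q8-a>q0; q8-b>q0; q8-c>q12; q9-a>q0; q9-b>q13; q9-c>q10; q10-a>q1; q10-b>q14; q10-c>q2; q11-a>q1; q11-b>q1; q11-c>q15; q12-a>q1; q12-b>q16; q12-c>q2; q13-a>q16; q13-b>q16; q13-c>q16; q14-a>q3; q14-b>q3; q14-c>q17; q15-a>q3; q15-b>q18; q15-c>q4; q16-a>q18; q16-b>q18; q16-c>q18; q17-a>q6; q17-b>q19; q17-c>q7; q18-a>q19; q18-b>q19; q18-c>q19; q19-a>q13; q19-b>q13; q19-c>q13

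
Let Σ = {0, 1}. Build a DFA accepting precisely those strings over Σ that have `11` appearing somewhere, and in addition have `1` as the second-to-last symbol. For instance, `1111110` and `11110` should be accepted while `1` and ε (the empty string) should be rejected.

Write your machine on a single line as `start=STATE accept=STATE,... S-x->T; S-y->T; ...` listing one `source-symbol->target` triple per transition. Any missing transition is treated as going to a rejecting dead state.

start=q0; accept=q6,q7; q0-0->q1; q0-1->q2; q1-0->q3; q1-1->q4; q2-0->q5; q2-1->q6; q3-0->q3; q3-1->q4; q4-0->q5; q4-1->q6; q5-0->q3; q5-1->q4; q6-0->q7; q6-1->q6; q7-0->q8; q7-1->q9; q8-0->q8; q8-1->q9; q9-0->q7; q9-1->q6

Build one automaton per condition and run them in lockstep. The first has 3 states tracking whether and how much of `11` has been seen; the second has 7 states tracking the last 2 symbols read. A product state is a pair (one from each), accepting exactly when both do.
        0   1  
>  q0   q1  q2 
   q1   q3  q4 
   q2   q5  q6 
   q3   q3  q4 
   q4   q5  q6 
   q5   q3  q4 
 * q6   q7  q6 
 * q7   q8  q9 
   q8   q8  q9 
   q9   q7  q6 
(> = start, * = accepting)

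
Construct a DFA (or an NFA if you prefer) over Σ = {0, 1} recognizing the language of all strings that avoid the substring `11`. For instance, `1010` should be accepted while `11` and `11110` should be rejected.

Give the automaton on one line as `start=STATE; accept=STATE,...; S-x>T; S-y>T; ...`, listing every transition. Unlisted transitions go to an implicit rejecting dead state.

This is the complement of 'contains `11`'. Use the same substring-matching states — s0 through s2 holding how much of `11` has just been matched — but flip the accepting set: everything except the trap s2 accepts.
A 3-state machine:
        0   1  
>* s0   s0  s1 
 * s1   s0  s2 
   s2   s2  s2 
(> = start, * = accepting)

start=s0; accept=s0,s1; s0-0>s0; s0-1>s1; s1-0>s0; s1-1>s2; s2-0>s2; s2-1>s2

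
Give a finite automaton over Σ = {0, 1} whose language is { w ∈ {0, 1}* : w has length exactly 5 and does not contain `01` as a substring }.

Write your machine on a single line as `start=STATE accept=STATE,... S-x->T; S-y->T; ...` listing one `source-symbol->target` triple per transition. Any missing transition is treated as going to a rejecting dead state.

start=A; accept=M,O; A-0->B; A-1->C; B-0->D; B-1->E; C-0->D; C-1->F; D-0->G; D-1->H; E-0->H; E-1->H; F-0->G; F-1->I; G-0->J; G-1->K; H-0->K; H-1->K; I-0->J; I-1->L; J-0->M; J-1->N; K-0->N; K-1->N; L-0->M; L-1->O; M-0->P; M-1->Q; N-0->Q; N-1->Q; O-0->P; O-1->R; P-0->P; P-1->Q; Q-0->Q; Q-1->Q; R-0->P; R-1->R

Run two small machines in parallel and take their product. One (7 states) tracks the input length, saturating at 6; the other (3 states) tracks partial matches of the forbidden pattern `01`. Each combined state is a pair, one component from each; accept when both components accept.
18 states suffice.
       0  1 
>  A   B  C 
   B   D  E 
   C   D  F 
   D   G  H 
   E   H  H 
   F   G  I 
   G   J  K 
   H   K  K 
   I   J  L 
   J   M  N 
   K   N  N 
   L   M  O 
 * M   P  Q 
   N   Q  Q 
 * O   P  R 
   P   P  Q 
   Q   Q  Q 
   R   P  R 
(> = start, * = accepting)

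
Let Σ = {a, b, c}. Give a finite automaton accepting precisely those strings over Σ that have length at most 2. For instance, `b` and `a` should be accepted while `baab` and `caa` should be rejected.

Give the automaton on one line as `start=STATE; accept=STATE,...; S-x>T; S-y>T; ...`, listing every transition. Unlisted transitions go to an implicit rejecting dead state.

Count input length up to 3: every symbol moves from S0 toward S3, which means 'more than 2' and absorbs. Accept from {S0, S1, S2}.
A 4-state machine:
        a   b   c  
>* S0   S1  S1  S1 
 * S1   S2  S2  S2 
 * S2   S3  S3  S3 
   S3   S3  S3  S3 
(> = start, * = accepting)

start=S0; accept=S0,S1,S2; S0-a>S1; S0-b>S1; S0-c>S1; S1-a>S2; S1-b>S2; S1-c>S2; S2-a>S3; S2-b>S3; S2-c>S3; S3-a>S3; S3-b>S3; S3-c>S3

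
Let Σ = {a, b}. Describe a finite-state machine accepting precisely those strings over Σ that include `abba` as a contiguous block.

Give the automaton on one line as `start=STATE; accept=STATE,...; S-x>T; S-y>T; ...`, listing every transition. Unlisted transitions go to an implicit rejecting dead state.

Track how much of `abba` has been matched so far: state q0 is no progress, q4 is the absorbing accept state reached once `abba` has occurred. Intermediate states record partial matches; on a mismatch, fall back to the longest reusable overlap.
5 states suffice.
        a   b  
>  q0   q1  q0 
   q1   q1  q2 
   q2   q1  q3 
   q3   q4  q0 
 * q4   q4  q4 
(> = start, * = accepting)

start=q0; accept=q4; q0-a>q1; q0-b>q0; q1-a>q1; q1-b>q2; q2-a>q1; q2-b>q3; q3-a>q4; q3-b>q0; q4-a>q4; q4-b>q4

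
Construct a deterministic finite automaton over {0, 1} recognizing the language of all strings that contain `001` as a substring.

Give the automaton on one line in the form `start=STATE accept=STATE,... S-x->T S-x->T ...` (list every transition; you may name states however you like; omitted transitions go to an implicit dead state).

start=s0 accept=s3 s0-0->s1 s0-1->s0 s1-0->s2 s1-1->s0 s2-0->s2 s2-1->s3 s3-0->s3 s3-1->s3

Track how much of `001` has been matched so far: state s0 is no progress, s3 is the absorbing accept state reached once `001` has occurred. Intermediate states record partial matches; on a mismatch, fall back to the longest reusable overlap.
        0   1  
>  s0   s1  s0 
   s1   s2  s0 
   s2   s2  s3 
 * s3   s3  s3 
(> = start, * = accepting)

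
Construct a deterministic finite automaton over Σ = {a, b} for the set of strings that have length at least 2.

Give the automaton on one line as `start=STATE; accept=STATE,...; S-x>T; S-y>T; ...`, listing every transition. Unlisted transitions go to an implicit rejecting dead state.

start=S0; accept=S2,S3; S0-a>S1; S0-b>S1; S1-a>S2; S1-b>S2; S2-a>S3; S2-b>S3; S3-a>S3; S3-b>S3

We only need to distinguish lengths 0, 1, …, 2, and '>2'. Chain S0 → S1 → S2 → S3 on every symbol, with S3 looping. Accepting states: {S2, S3}.
4 states suffice.
        a   b  
>  S0   S1  S1 
   S1   S2  S2 
 * S2   S3  S3 
 * S3   S3  S3 
(> = start, * = accepting)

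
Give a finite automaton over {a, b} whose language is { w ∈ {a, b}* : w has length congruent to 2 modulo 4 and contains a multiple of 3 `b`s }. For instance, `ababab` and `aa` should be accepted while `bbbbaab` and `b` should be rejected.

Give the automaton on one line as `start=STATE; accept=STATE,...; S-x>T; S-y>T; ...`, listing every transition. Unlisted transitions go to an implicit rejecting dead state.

Build one automaton per condition and run them in lockstep. The first has 4 states tracking the input length modulo 4; the second has 3 states tracking the count of `b`s modulo 3. A product state is a pair (one from each), accepting exactly when both do.
With 12 states:
          a    b  
>  S0     S1   S2 
   S1     S3   S4 
   S2     S4   S5 
 * S3     S6   S7 
   S4     S7   S8 
   S5     S8   S6 
   S6     S0   S9 
   S7     S9  S10 
   S8    S10   S0 
   S9     S2  S11 
   S10   S11   S1 
   S11    S5   S3 
(> = start, * = accepting)

start=S0; accept=S3; S0-a>S1; S0-b>S2; S1-a>S3; S1-b>S4; S2-a>S4; S2-b>S5; S3-a>S6; S3-b>S7; S4-a>S7; S4-b>S8; S5-a>S8; S5-b>S6; S6-a>S0; S6-b>S9; S7-a>S9; S7-b>S10; S8-a>S10; S8-b>S0; S9-a>S2; S9-b>S11; S10-a>S11; S10-b>S1; S11-a>S5; S11-b>S3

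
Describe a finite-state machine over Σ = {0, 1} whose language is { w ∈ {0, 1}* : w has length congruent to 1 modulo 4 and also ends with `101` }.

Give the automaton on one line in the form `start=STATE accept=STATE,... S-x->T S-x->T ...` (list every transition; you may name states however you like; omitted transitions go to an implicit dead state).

start=S0 accept=S6 S0-0->S1 S0-1->S1 S1-0->S2 S1-1->S2 S2-0->S3 S2-1->S4 S3-0->S0 S3-1->S0 S4-0->S5 S4-1->S0 S5-0->S1 S5-1->S6 S6-0->S2 S6-1->S2

Handle the two conditions separately and then intersect. The first has 4 states tracking the input length modulo 4; the second has 4 states tracking how much of the suffix `101` has currently been matched. A product state is a pair (one from each), accepting exactly when both do. After merging equivalent states the machine shrinks.
7 states suffice.
        0   1  
>  S0   S1  S1 
   S1   S2  S2 
   S2   S3  S4 
   S3   S0  S0 
   S4   S5  S0 
   S5   S1  S6 
 * S6   S2  S2 
(> = start, * = accepting)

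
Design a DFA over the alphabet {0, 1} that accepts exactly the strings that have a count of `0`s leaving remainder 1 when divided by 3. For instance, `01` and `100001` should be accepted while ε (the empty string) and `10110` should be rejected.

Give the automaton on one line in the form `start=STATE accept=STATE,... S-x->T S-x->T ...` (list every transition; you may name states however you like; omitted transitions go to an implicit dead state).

start=S0 accept=S1 S0-0->S1 S0-1->S0 S1-0->S2 S1-1->S1 S2-0->S0 S2-1->S2

The only thing that matters is how many `0`s have appeared, reduced mod 3. Use one state per residue: S0 for 0, …, S2 for 2. Reading `0` moves to the next residue; anything else stays put. S1 is accepting.
A 3-state machine:
        0   1  
>  S0   S1  S0 
 * S1   S2  S1 
   S2   S0  S2 
(> = start, * = accepting)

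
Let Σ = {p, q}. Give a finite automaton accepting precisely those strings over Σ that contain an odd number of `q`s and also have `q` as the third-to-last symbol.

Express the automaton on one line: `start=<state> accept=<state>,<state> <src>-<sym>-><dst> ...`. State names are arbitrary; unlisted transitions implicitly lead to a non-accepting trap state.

start=S0 accept=S11,S14,S20,S21 S0-p->S1 S0-q->S2 S1-p->S3 S1-q->S4 S2-p->S5 S2-q->S6 S3-p->S7 S3-q->S8 S4-p->S9 S4-q->S10 S5-p->S11 S5-q->S12 S6-p->S13 S6-q->S14 S7-p->S7 S7-q->S8 S8-p->S9 S8-q->S10 S9-p->S11 S9-q->S12 S10-p->S13 S10-q->S14 S11-p->S15 S11-q->S16 S12-p->S17 S12-q->S18 S13-p->S19 S13-q->S20 S14-p->S21 S14-q->S22 S15-p->S15 S15-q->S16 S16-p->S17 S16-q->S18 S17-p->S19 S17-q->S20 S18-p->S21 S18-q->S22 S19-p->S7 S19-q->S8 S20-p->S9 S20-q->S10 S21-p->S11 S21-q->S12 S22-p->S13 S22-q->S14

Handle the two conditions separately and then intersect. One (2 states) tracks the count of `q`s modulo 2; the other (15 states) tracks the last 3 symbols read. Each combined state is a pair, one component from each; accept when both components accept.
23 states suffice.
          p    q  
>  S0     S1   S2 
   S1     S3   S4 
   S2     S5   S6 
   S3     S7   S8 
   S4     S9  S10 
   S5    S11  S12 
   S6    S13  S14 
   S7     S7   S8 
   S8     S9  S10 
   S9    S11  S12 
   S10   S13  S14 
 * S11   S15  S16 
   S12   S17  S18 
   S13   S19  S20 
 * S14   S21  S22 
   S15   S15  S16 
   S16   S17  S18 
   S17   S19  S20 
   S18   S21  S22 
   S19    S7   S8 
 * S20    S9  S10 
 * S21   S11  S12 
   S22   S13  S14 
(> = start, * = accepting)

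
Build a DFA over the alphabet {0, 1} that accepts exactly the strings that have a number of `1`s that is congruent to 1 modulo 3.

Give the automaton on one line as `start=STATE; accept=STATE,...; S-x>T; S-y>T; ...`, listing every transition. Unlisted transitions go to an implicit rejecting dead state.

Keep the running count of `1`s modulo 3: each `1` advances along the cycle q0 → q1 → q2 → q0 while other symbols loop. Accept at q1.
A 3-state machine:
        0   1  
>  q0   q0  q1 
 * q1   q1  q2 
   q2   q2  q0 
(> = start, * = accepting)

start=q0; accept=q1; q0-0>q0; q0-1>q1; q1-0>q1; q1-1>q2; q2-0>q2; q2-1>q0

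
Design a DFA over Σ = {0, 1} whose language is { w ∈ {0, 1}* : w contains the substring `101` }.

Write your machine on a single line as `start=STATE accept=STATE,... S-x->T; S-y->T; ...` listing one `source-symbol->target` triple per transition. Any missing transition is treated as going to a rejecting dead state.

start=q0; accept=q3; q0-0->q0; q0-1->q1; q1-0->q2; q1-1->q1; q2-0->q0; q2-1->q3; q3-0->q3; q3-1->q3

States q0..q2 record the length of the longest prefix of `101` that matches the current input suffix. Reaching q3 means `101` has been seen, and we stay there forever. Accept from q3.
        0   1  
>  q0   q0  q1 
   q1   q2  q1 
   q2   q0  q3 
 * q3   q3  q3 
(> = start, * = accepting)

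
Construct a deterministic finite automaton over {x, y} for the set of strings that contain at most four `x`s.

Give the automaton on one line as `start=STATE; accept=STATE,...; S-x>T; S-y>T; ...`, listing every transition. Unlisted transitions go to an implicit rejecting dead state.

start=A; accept=A,B,C,D,E; A-x>B; A-y>A; B-x>C; B-y>B; C-x>D; C-y>C; D-x>E; D-y>D; E-x>F; E-y>E; F-x>F; F-y>F

Count `x`s, saturating at 5: states A through E mean 0 through 4 `x`s seen; F means more than 4. Each `x` increments (capped at F); other symbols loop. Accept from {A, B, C, D, E}.
       x  y 
>* A   B  A 
 * B   C  B 
 * C   D  C 
 * D   E  D 
 * E   F  E 
   F   F  F 
(> = start, * = accepting)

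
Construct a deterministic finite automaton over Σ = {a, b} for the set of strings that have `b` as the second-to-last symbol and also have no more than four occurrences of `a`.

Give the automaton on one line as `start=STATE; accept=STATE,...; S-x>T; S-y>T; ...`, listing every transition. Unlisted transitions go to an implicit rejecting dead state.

start=q0; accept=q5,q6,q9,q10,q13,q14,q17,q18,q19; q0-a>q1; q0-b>q2; q1-a>q3; q1-b>q4; q2-a>q5; q2-b>q6; q3-a>q7; q3-b>q8; q4-a>q9; q4-b>q10; q5-a>q3; q5-b>q4; q6-a>q5; q6-b>q6; q7-a>q11; q7-b>q12; q8-a>q13; q8-b>q14; q9-a>q7; q9-b>q8; q10-a>q9; q10-b>q10; q11-a>q15; q11-b>q16; q12-a>q17; q12-b>q18; q13-a>q11; q13-b>q12; q14-a>q13; q14-b>q14; q15-a>q15; q15-b>q15; q16-a>q15; q16-b>q19; q17-a>q15; q17-b>q16; q18-a>q17; q18-b>q18; q19-a>q15; q19-b>q19

Run two small machines in parallel and take their product. The first has 7 states tracking the last 2 symbols read; the second has 6 states tracking the count of `a`s, saturating at 5. A product state is a pair (one from each), accepting exactly when both do. After merging equivalent states the machine shrinks.
A 20-state machine:
          a    b  
>  q0     q1   q2 
   q1     q3   q4 
   q2     q5   q6 
   q3     q7   q8 
   q4     q9  q10 
 * q5     q3   q4 
 * q6     q5   q6 
   q7    q11  q12 
   q8    q13  q14 
 * q9     q7   q8 
 * q10    q9  q10 
   q11   q15  q16 
   q12   q17  q18 
 * q13   q11  q12 
 * q14   q13  q14 
   q15   q15  q15 
   q16   q15  q19 
 * q17   q15  q16 
 * q18   q17  q18 
 * q19   q15  q19 
(> = start, * = accepting)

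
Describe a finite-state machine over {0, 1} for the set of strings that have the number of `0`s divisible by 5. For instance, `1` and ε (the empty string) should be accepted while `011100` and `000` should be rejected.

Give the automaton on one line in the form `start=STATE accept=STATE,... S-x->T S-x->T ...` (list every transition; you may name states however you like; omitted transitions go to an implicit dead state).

Keep the running count of `0`s modulo 5: each `0` advances along the cycle q0 → q1 → q2 → q3 → q4 → q0 while other symbols loop. Accept at q0.
5 states suffice.
        0   1  
>* q0   q1  q0 
   q1   q2  q1 
   q2   q3  q2 
   q3   q4  q3 
   q4   q0  q4 
(> = start, * = accepting)

start=q0 accept=q0 q0-0->q1 q0-1->q0 q1-0->q2 q1-1->q1 q2-0->q3 q2-1->q2 q3-0->q4 q3-1->q3 q4-0->q0 q4-1->q4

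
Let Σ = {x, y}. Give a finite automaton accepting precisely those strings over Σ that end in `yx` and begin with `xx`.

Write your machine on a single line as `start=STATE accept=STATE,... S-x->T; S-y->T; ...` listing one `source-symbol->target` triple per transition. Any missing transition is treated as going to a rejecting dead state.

start=S0; accept=S7; S0-x->S1; S0-y->S2; S1-x->S3; S1-y->S2; S2-x->S4; S2-y->S2; S3-x->S3; S3-y->S5; S4-x->S6; S4-y->S2; S5-x->S7; S5-y->S5; S6-x->S6; S6-y->S2; S7-x->S3; S7-y->S5

Run two small machines in parallel and take their product. One (3 states) tracks how much of the suffix `yx` has currently been matched; the other (4 states) tracks whether the input so far still matches the prefix `xx`. Each combined state is a pair, one component from each; accept when both components accept.
An 8-state machine:
        x   y  
>  S0   S1  S2 
   S1   S3  S2 
   S2   S4  S2 
   S3   S3  S5 
   S4   S6  S2 
   S5   S7  S5 
   S6   S6  S2 
 * S7   S3  S5 
(> = start, * = accepting)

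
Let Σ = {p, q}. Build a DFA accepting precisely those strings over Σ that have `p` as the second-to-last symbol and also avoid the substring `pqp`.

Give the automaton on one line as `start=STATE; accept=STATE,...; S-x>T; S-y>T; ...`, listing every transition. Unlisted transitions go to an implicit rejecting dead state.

start=A; accept=C,D; A-p>B; A-q>A; B-p>C; B-q>D; C-p>C; C-q>D; D-p>E; D-q>A; E-p>E; E-q>E

Build one automaton per condition and run them in lockstep. One (7 states) tracks the last 2 symbols read; the other (4 states) tracks partial matches of the forbidden pattern `pqp`. Each combined state is a pair, one component from each; accept when both components accept. Equivalent product states are then merged.
With 5 states:
       p  q 
>  A   B  A 
   B   C  D 
 * C   C  D 
 * D   E  A 
   E   E  E 
(> = start, * = accepting)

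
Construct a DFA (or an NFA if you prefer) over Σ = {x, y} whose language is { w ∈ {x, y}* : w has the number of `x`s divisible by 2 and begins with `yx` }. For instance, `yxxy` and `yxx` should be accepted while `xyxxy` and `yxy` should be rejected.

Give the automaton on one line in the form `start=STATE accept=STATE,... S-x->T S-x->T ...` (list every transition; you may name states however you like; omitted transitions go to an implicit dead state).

Run two small machines in parallel and take their product. The first has 2 states tracking the count of `x`s modulo 2; the second has 4 states tracking whether the input so far still matches the prefix `yx`. A product state is a pair (one from each), accepting exactly when both do.
With 6 states:
        x   y  
>  q0   q1  q2 
   q1   q3  q1 
   q2   q4  q3 
   q3   q1  q3 
   q4   q5  q4 
 * q5   q4  q5 
(> = start, * = accepting)

start=q0 accept=q5 q0-x->q1 q0-y->q2 q1-x->q3 q1-y->q1 q2-x->q4 q2-y->q3 q3-x->q1 q3-y->q3 q4-x->q5 q4-y->q4 q5-x->q4 q5-y->q5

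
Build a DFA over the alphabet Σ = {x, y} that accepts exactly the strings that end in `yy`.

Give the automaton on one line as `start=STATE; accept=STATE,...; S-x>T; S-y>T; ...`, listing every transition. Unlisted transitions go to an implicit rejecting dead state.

start=q0; accept=q2; q0-x>q0; q0-y>q1; q1-x>q0; q1-y>q2; q2-x>q0; q2-y>q2

Let each state record the length of the longest suffix of the input read so far that is also a prefix of `yy`. q1 means the last symbol is `y`; q2 means the last 2 symbols are `yy`. Accept only at q2, where the string currently ends in `yy`.
        x   y  
>  q0   q0  q1 
   q1   q0  q2 
 * q2   q0  q2 
(> = start, * = accepting)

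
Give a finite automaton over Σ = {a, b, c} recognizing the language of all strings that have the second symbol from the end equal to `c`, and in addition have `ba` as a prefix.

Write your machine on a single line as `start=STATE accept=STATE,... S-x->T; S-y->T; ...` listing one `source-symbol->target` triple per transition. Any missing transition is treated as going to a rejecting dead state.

Run two small machines in parallel and take their product. One (13 states) tracks the last 2 symbols read; the other (4 states) tracks whether the input so far still matches the prefix `ba`. Each combined state is a pair, one component from each; accept when both components accept. Equivalent product states are then merged.
A 7-state machine:
        a   b   c  
>  s0   s1  s2  s1 
   s1   s1  s1  s1 
   s2   s3  s1  s1 
   s3   s3  s3  s4 
   s4   s5  s5  s6 
 * s5   s3  s3  s4 
 * s6   s5  s5  s6 
(> = start, * = accepting)

start=s0; accept=s5,s6; s0-a->s1; s0-b->s2; s0-c->s1; s1-a->s1; s1-b->s1; s1-c->s1; s2-a->s3; s2-b->s1; s2-c->s1; s3-a->s3; s3-b->s3; s3-c->s4; s4-a->s5; s4-b->s5; s4-c->s6; s5-a->s3; s5-b->s3; s5-c->s4; s6-a->s5; s6-b->s5; s6-c->s6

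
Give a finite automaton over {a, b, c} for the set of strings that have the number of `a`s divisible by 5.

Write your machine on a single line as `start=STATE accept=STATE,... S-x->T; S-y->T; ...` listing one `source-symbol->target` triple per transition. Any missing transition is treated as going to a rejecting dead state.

start=s0; accept=s0; s0-a->s1; s0-b->s0; s0-c->s0; s1-a->s2; s1-b->s1; s1-c->s1; s2-a->s3; s2-b->s2; s2-c->s2; s3-a->s4; s3-b->s3; s3-c->s3; s4-a->s0; s4-b->s4; s4-c->s4

Keep the running count of `a`s modulo 5: each `a` advances along the cycle s0 → s1 → s2 → s3 → s4 → s0 while other symbols loop. Accept at s0.
        a   b   c  
>* s0   s1  s0  s0 
   s1   s2  s1  s1 
   s2   s3  s2  s2 
   s3   s4  s3  s3 
   s4   s0  s4  s4 
(> = start, * = accepting)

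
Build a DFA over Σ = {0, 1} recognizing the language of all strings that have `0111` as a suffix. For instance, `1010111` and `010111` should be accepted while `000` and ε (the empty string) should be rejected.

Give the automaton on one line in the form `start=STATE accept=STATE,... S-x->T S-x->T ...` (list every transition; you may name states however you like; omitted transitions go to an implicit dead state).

Remember how much of `0111` the current input suffix matches. State A means no match yet; B means the last symbol is `0`; C means the last 2 symbols are `01`; D means the last 3 symbols are `011`; E means the last 4 symbols are `0111`. Only E accepts. On a mismatch, fall back to the longest proper suffix that is still a prefix of `0111`.
With 5 states:
       0  1 
>  A   B  A 
   B   B  C 
   C   B  D 
   D   B  E 
 * E   B  A 
(> = start, * = accepting)

start=A accept=E A-0->B A-1->A B-0->B B-1->C C-0->B C-1->D D-0->B D-1->E E-0->B E-1->A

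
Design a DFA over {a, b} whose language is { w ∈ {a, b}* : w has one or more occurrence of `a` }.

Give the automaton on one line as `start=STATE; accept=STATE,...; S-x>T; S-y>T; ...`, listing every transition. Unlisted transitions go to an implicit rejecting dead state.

start=q0; accept=q1,q2; q0-a>q1; q0-b>q0; q1-a>q2; q1-b>q1; q2-a>q2; q2-b>q2

Only the number of `a`s matters, and only up to 2. Make a chain q0 → q1 → q2 advanced by each `a` (with q2 absorbing); every other symbol self-loops. The accepting set is {q1, q2}.
        a   b  
>  q0   q1  q0 
 * q1   q2  q1 
 * q2   q2  q2 
(> = start, * = accepting)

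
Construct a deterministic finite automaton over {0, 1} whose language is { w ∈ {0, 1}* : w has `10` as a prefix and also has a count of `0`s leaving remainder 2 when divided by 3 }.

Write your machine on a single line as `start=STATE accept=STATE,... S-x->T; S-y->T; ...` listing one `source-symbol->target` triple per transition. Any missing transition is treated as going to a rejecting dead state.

start=s0; accept=s6; s0-0->s1; s0-1->s2; s1-0->s3; s1-1->s1; s2-0->s4; s2-1->s5; s3-0->s5; s3-1->s3; s4-0->s6; s4-1->s4; s5-0->s1; s5-1->s5; s6-0->s7; s6-1->s6; s7-0->s4; s7-1->s7

Handle the two conditions separately and then intersect. One (4 states) tracks whether the input so far still matches the prefix `10`; the other (3 states) tracks the count of `0`s modulo 3. Each combined state is a pair, one component from each; accept when both components accept.
8 states suffice.
        0   1  
>  s0   s1  s2 
   s1   s3  s1 
   s2   s4  s5 
   s3   s5  s3 
   s4   s6  s4 
   s5   s1  s5 
 * s6   s7  s6 
   s7   s4  s7 
(> = start, * = accepting)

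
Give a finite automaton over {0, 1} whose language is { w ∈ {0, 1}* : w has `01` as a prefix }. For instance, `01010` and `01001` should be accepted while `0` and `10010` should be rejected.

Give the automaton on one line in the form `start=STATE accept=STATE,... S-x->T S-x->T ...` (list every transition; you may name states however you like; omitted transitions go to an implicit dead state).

Check the first 2 symbols one by one: s0 through s1 record how many have matched `01` so far; any wrong symbol goes to the dead state s3. After all 2 match we enter the accepting sink s2.
With 4 states:
        0   1  
>  s0   s1  s3 
   s1   s3  s2 
 * s2   s2  s2 
   s3   s3  s3 
(> = start, * = accepting)

start=s0 accept=s2 s0-0->s1 s0-1->s3 s1-0->s3 s1-1->s2 s2-0->s2 s2-1->s2 s3-0->s3 s3-1->s3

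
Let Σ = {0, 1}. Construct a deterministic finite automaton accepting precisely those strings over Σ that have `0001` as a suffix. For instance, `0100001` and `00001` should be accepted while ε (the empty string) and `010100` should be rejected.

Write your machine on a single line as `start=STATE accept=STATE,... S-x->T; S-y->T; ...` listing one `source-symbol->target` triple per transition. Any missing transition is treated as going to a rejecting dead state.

start=q0; accept=q4; q0-0->q1; q0-1->q0; q1-0->q2; q1-1->q0; q2-0->q3; q2-1->q0; q3-0->q3; q3-1->q4; q4-0->q1; q4-1->q0

Let each state record the length of the longest suffix of the input read so far that is also a prefix of `0001`. q1 means the last symbol is `0`; q2 means the last 2 symbols are `00`; q3 means the last 3 symbols are `000`; q4 means the last 4 symbols are `0001`. Accept only at q4, where the string currently ends in `0001`.
        0   1  
>  q0   q1  q0 
   q1   q2  q0 
   q2   q3  q0 
   q3   q3  q4 
 * q4   q1  q0 
(> = start, * = accepting)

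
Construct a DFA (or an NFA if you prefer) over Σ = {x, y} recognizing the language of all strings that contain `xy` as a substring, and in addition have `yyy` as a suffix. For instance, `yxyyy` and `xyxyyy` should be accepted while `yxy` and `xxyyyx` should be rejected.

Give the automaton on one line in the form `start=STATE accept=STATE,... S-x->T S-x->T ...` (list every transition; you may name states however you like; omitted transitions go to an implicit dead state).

start=A accept=I A-x->B A-y->C B-x->B B-y->D C-x->B C-y->E D-x->F D-y->G E-x->B E-y->H F-x->F F-y->D G-x->F G-y->I H-x->B H-y->H I-x->F I-y->I

Build one automaton per condition and run them in lockstep. The first has 3 states tracking whether and how much of `xy` has been seen; the second has 4 states tracking how much of the suffix `yyy` has currently been matched. A product state is a pair (one from each), accepting exactly when both do.
With 9 states:
       x  y 
>  A   B  C 
   B   B  D 
   C   B  E 
   D   F  G 
   E   B  H 
   F   F  D 
   G   F  I 
   H   B  H 
 * I   F  I 
(> = start, * = accepting)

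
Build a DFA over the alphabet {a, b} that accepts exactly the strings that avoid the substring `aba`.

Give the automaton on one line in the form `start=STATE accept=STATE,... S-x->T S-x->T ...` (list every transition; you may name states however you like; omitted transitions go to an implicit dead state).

start=q0 accept=q0,q1,q2 q0-a->q1 q0-b->q0 q1-a->q1 q1-b->q2 q2-a->q3 q2-b->q0 q3-a->q3 q3-b->q3

Track partial matches of the forbidden pattern `aba`. State q3 is a dead state reached once `aba` has occurred; every other state accepts. q0 means no part of `aba` is currently matched.
A 4-state machine:
        a   b  
>* q0   q1  q0 
 * q1   q1  q2 
 * q2   q3  q0 
   q3   q3  q3 
(> = start, * = accepting)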